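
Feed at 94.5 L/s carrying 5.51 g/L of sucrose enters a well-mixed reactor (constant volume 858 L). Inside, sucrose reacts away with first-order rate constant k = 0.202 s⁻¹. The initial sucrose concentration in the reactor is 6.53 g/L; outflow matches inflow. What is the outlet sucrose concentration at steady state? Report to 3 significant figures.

V dC/dt = Q(C_in − C) − k V C.
At steady state: 0 = Q C_in − (Q + kV) C_ss, so C_ss = Q C_in/(Q + kV).
C_ss = 94.5·5.51/(94.5 + 0.202·858) = 520.69/267.82 = 1.9442 g/L.

1.94 g/L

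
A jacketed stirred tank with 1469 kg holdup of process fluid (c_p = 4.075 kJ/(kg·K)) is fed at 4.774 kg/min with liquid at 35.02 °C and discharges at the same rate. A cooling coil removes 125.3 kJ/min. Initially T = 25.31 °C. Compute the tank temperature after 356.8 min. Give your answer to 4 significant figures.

Unsteady energy balance on the tank contents: M c_p dT/dt = ṁ c_p (T_in − T) − 125.3.
Rearrange: dT/dt = (T_ss − T)/τ with τ = M/ṁ = 307.708 min and T_ss = T_in − Q̇/(ṁ c_p) = 28.5792 °C.
T approaches T_ss exponentially: T(t) = T_ss + (T₀ − T_ss) e^(−t/τ).
T(356.8) = 28.5792 + (-3.26918)·e^(−356.8/307.708) = 28.5792 + (-3.26918)·0.313631 = 27.5539 °C.

27.55 °C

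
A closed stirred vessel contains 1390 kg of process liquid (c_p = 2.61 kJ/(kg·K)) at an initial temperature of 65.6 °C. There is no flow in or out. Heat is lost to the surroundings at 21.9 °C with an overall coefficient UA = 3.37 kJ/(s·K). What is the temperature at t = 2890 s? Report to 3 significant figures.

24.9 °C

M c_p dT/dt = −UA(T − T_amb).
dT/dt = (T_ss − T)/τ with T_ss = T_amb = 21.900 °C, τ = M c_p/UA = 1390·2.61/3.37 = 1076.5 s.
This is linear first-order; T(t) = T_ss + (T₀ − T_ss) e^(−t/τ).
T(2890) = 21.900 + (43.700)·0.068252 = 24.883 °C.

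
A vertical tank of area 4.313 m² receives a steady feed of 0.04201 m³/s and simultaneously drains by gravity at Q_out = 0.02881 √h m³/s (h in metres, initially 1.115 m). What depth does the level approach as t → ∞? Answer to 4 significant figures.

2.126 m

Level balance: A dh/dt = 0.04201 − 0.02881 √h. Setting dh/dt = 0:
Q_in = 0.02881 √h_ss ⇒ √h_ss = 0.04201/0.02881 = 1.45817.
h_ss = 1.45817² = 2.12627 m. (Since h₀ = 1.115 m < h_ss, the level will rise toward this value.)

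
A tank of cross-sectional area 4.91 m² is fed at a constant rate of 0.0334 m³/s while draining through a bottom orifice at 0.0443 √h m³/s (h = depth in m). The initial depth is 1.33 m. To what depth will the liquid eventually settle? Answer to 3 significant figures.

A dh/dt = Q_in − 0.0443 √h. Steady state requires inflow = outflow:
Q_in = 0.0443 √h_ss ⇒ √h_ss = 0.0334/0.0443 = 0.75395.
h_ss = 0.75395² = 0.56844 m. (Since h₀ = 1.33 m > h_ss, the level will fall toward this value.)

0.568 m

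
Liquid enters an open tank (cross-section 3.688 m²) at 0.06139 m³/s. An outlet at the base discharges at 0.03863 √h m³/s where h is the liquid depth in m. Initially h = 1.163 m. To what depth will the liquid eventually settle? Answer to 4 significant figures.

2.525 m

Accumulation of liquid (constant cross-section A): A dh/dt = Q_in − 0.03863 √h. At steady state dh/dt = 0:
Q_in = 0.03863 √h_ss ⇒ √h_ss = 0.06139/0.03863 = 1.58918.
h_ss = 1.58918² = 2.52549 m. (Since h₀ = 1.163 m < h_ss, the level will rise toward this value.)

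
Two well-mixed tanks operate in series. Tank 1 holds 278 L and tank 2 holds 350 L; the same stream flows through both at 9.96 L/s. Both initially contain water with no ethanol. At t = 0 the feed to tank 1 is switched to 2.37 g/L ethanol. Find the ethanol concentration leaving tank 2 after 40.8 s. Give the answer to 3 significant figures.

0.884 g/L

Species balance on tank i: dCᵢ/dt = (Cᵢ₋₁ − Cᵢ)/τᵢ with τᵢ = Vᵢ/Q.
τ₁ = 278/9.96 = 27.912 s; τ₂ = 350/9.96 = 35.141 s.
Tank 1: C₁ = C_in(1 − e^(−t/τ₁)). Tank 2 (τ₁ ≠ τ₂): C₂ = C_in[1 − (τ₁ e^(−t/τ₁) − τ₂ e^(−t/τ₂))/(τ₁ − τ₂)].
At t = 40.8: e^(−t/τ₁) = 0.23183, e^(−t/τ₂) = 0.31316.
C₂ = 2.37·[1 − (27.912·0.23183 − 35.141·0.31316)/(-7.2289)] = 2.37·0.37283 = 0.88360 g/L.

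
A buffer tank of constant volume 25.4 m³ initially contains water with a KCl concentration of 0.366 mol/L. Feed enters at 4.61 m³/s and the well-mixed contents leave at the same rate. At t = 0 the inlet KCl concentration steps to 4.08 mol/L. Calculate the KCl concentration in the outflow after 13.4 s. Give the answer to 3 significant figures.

3.75 mol/L

Unsteady species balance (constant V, well mixed): V dC/dt = Q(C_in − C).
Rewrite as dC/dt + C/τ = C_in/τ, τ = V/Q = 5.5098 s.
Integrating: C(t) = C_in + (C₀ − C_in) e^(−t/τ).
C(13.4) = 4.08 + (0.366 − 4.08)·e^(−13.4/5.5098) = 4.08 + (-3.7140)·0.087857 = 3.7537 mol/L.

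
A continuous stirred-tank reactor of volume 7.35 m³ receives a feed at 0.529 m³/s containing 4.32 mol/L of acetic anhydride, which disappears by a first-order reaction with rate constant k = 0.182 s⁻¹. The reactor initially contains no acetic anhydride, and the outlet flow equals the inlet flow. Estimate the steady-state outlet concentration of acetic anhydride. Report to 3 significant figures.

Accumulation = in − out − consumed: V dC/dt = Q C_in − Q C − k V C.
At steady state: 0 = Q C_in − (Q + kV) C_ss, so C_ss = Q C_in/(Q + kV).
C_ss = 0.529·4.32/(0.529 + 0.182·7.35) = 2.2853/1.8667 = 1.2242 mol/L.

1.22 mol/L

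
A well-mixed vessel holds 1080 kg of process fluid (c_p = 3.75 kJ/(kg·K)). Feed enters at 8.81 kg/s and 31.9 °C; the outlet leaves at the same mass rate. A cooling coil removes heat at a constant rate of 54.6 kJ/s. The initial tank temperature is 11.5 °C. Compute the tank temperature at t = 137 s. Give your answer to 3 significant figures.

24.1 °C

M c_p dT/dt = ṁ c_p (T_in − T) − Q̇.
Rearrange: dT/dt = (T_ss − T)/τ with τ = M/ṁ = 122.59 s and T_ss = T_in − Q̇/(ṁ c_p) = 30.247 °C.
Integrating: T(t) = T_ss + (T₀ − T_ss) e^(−t/τ).
T(137) = 30.247 + (-18.747)·e^(−137/122.59) = 30.247 + (-18.747)·0.32708 = 24.116 °C.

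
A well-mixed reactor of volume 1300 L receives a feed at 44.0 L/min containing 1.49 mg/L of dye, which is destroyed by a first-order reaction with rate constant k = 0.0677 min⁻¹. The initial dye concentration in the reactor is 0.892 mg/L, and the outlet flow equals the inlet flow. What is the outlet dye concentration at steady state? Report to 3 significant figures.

Accumulation = in − out − consumed: V dC/dt = Q C_in − Q C − k V C.
At steady state: 0 = Q C_in − (Q + kV) C_ss, so C_ss = Q C_in/(Q + kV).
C_ss = 44.0·1.49/(44.0 + 0.0677·1300) = 65.560/132.01 = 0.49663 mg/L.

0.497 mg/L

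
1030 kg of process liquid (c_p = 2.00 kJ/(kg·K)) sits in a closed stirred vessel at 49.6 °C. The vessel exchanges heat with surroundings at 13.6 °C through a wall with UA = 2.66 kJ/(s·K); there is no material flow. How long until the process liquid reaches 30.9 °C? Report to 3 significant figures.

568 s

Lumped-capacitance energy balance: M c_p dT/dt = UA(T_amb − T).
τ = M c_p/UA = 774.44 s; T_ss = T_amb = 13.600 °C.
T(t) = T_ss + (T₀ − T_ss)e^(−t/τ); set T = 30.9:
t = −τ ln[(T − T_ss)/(T₀ − T_ss)] = −774.44 · ln(0.48056) = 567.52 s.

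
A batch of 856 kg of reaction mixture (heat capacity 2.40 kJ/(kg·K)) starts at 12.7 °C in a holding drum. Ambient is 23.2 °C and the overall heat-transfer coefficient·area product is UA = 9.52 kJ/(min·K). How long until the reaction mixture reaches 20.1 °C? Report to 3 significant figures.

Energy balance: M c_p dT/dt = −UA(T − T_amb).
τ = M c_p/UA = 215.80 min; T_ss = T_amb = 23.200 °C.
T(t) = T_ss + (T₀ − T_ss)e^(−t/τ); set T = 20.1:
t = −τ ln[(T − T_ss)/(T₀ − T_ss)] = −215.80 · ln(0.29524) = 263.27 min.

263 min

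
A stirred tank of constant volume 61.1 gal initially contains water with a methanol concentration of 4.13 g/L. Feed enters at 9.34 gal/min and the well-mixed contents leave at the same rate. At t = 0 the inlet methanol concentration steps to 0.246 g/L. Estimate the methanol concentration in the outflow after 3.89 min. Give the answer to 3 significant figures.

Transient balance on the dissolved component: V dC/dt = Q(C_in − C).
Rewrite as dC/dt + C/τ = C_in/τ, τ = V/Q = 6.5418 min.
Solution: C(t) = C_in + (C₀ − C_in) e^(−t/τ).
C(3.89) = 0.246 + (4.13 − 0.246)·e^(−3.89/6.5418) = 0.246 + (3.8840)·0.55176 = 2.3890 g/L.

2.39 g/L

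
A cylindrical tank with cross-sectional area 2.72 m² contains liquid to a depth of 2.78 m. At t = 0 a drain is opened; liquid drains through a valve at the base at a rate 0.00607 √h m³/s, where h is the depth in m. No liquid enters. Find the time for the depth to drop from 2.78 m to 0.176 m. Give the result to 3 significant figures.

1120 s

A dh/dt = −Q_out = −0.00607 √h.
Separate and integrate: 2(√h − √h₀) = −(0.00607/A) t.
t = 2A(√h₀ − √h)/0.00607 = 2·2.72·(√2.78 − √0.176)/0.00607
  = 5.4400 × (1.6673 − 0.41952) / 0.00607 = 1118.3 s.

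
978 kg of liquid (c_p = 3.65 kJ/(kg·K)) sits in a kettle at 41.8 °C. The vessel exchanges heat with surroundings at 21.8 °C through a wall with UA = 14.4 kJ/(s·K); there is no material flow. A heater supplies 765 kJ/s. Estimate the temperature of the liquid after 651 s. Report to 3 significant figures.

M c_p dT/dt = −UA(T − T_amb) + Q̇.
dT/dt = (T_ss − T)/τ with T_ss = T_amb + Q̇/UA = 21.8 + 765/14.4 = 74.925 °C, τ = M c_p/UA = 978·3.65/14.4 = 247.90 s.
T approaches T_ss exponentially: T(t) = T_ss + (T₀ − T_ss) e^(−t/τ).
T(651) = 74.925 + (-33.125)·0.072360 = 72.528 °C.

72.5 °C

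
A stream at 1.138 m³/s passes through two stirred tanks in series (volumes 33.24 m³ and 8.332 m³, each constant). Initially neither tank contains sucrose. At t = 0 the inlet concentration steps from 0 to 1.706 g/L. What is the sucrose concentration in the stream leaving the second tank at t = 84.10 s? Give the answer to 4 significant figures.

1.578 g/L

Species balance on tank i: dCᵢ/dt = (Cᵢ₋₁ − Cᵢ)/τᵢ with τᵢ = Vᵢ/Q.
τ₁ = 33.24/1.138 = 29.2091 s; τ₂ = 8.332/1.138 = 7.32162 s.
Tank 1: C₁ = C_in(1 − e^(−t/τ₁)). Tank 2 (τ₁ ≠ τ₂): C₂ = C_in[1 − (τ₁ e^(−t/τ₁) − τ₂ e^(−t/τ₂))/(τ₁ − τ₂)].
At t = 84.10: e^(−t/τ₁) = 0.0561777, e^(−t/τ₂) = 1.02674e-05.
C₂ = 1.706·[1 − (29.2091·0.0561777 − 7.32162·1.02674e-05)/(21.8875)] = 1.706·0.925034 = 1.57811 g/L.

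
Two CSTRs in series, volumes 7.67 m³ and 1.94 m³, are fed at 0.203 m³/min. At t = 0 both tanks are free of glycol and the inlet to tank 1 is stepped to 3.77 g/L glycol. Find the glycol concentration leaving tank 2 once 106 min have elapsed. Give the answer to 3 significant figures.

3.46 g/L

Species balance on tank i: dCᵢ/dt = (Cᵢ₋₁ − Cᵢ)/τᵢ with τᵢ = Vᵢ/Q.
τ₁ = 7.67/0.203 = 37.783 min; τ₂ = 1.94/0.203 = 9.5567 min.
Tank 1: C₁ = C_in(1 − e^(−t/τ₁)). Tank 2 (τ₁ ≠ τ₂): C₂ = C_in[1 − (τ₁ e^(−t/τ₁) − τ₂ e^(−t/τ₂))/(τ₁ − τ₂)].
At t = 106: e^(−t/τ₁) = 0.060478, e^(−t/τ₂) = 1.5237e-05.
C₂ = 3.77·[1 − (37.783·0.060478 − 9.5567·1.5237e-05)/(28.227)] = 3.77·0.91905 = 3.4648 g/L.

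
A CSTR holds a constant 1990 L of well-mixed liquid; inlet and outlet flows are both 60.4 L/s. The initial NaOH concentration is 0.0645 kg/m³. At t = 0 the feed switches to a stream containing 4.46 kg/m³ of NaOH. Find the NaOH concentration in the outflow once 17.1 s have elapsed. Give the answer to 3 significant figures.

Mass balance on the solute (V constant): V dC/dt = Q(C_in − C).
Rewrite as dC/dt + C/τ = C_in/τ, τ = V/Q = 32.947 s.
Integrating: C(t) = C_in + (C₀ − C_in) e^(−t/τ).
C(17.1) = 4.46 + (0.0645 − 4.46)·e^(−17.1/32.947) = 4.46 + (-4.3955)·0.59511 = 1.8442 kg/m³.

1.84 kg/m³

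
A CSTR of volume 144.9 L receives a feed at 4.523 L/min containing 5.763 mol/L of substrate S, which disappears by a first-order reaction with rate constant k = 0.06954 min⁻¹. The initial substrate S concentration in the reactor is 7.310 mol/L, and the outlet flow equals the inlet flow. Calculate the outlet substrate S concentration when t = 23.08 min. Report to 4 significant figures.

V dC/dt = Q(C_in − C) − k V C.
This is linear with rate a = Q/V + k = 0.100755 min⁻¹.
C_ss = Q C_in/(Q + kV) = 1.78543 mol/L; C(t) = C_ss + (C₀ − C_ss) e^(−a t).
C(23.08) = 1.78543 + (5.52457)·e^(−0.100755·23.08) = 1.78543 + (5.52457)·0.0977427 = 2.32541 mol/L.

2.325 mol/L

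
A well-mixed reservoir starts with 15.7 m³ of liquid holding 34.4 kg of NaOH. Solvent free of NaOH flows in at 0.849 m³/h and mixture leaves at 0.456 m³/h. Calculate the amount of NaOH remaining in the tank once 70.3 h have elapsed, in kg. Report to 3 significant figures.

10.6 kg

Let m(t) be the amount of NaOH. Volume: V(t) = V₀ + (Q_in − Q_out) t = 15.7 + 0.39300 t; V(70.3) = 43.328 m³.
Solute balance: dm/dt = 0 − Q_out C = −Q_out m/V(t).
dm/m = −Q_out dt/(V₀ + 0.39300 t); integrating gives ln(m/m₀) = −(Q_out/(Q_in−Q_out)) ln(V/V₀).
m = m₀ (V₀/V)^(Q_out/(Q_in−Q_out)) = 34.4 × (15.7/43.328)^(1.1603) = 10.593 kg.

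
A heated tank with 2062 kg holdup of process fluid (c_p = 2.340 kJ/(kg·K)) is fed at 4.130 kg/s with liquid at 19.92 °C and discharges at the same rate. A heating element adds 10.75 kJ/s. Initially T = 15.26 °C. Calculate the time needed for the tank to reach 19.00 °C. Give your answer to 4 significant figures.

M c_p dT/dt = ṁ c_p (T_in − T) + Q̇.
τ = M/ṁ = 499.274 s; T_ss = T_in + Q̇/(ṁ c_p) = 21.0324 °C.
T(t) = T_ss + (T₀ − T_ss) e^(−t/τ). Set T = 19.00:
e^(−t/τ) = (19.00 − 21.0324)/(15.26 − 21.0324) = 0.352084
t = −499.274 · ln(0.352084) = 521.185 s.

521.2 s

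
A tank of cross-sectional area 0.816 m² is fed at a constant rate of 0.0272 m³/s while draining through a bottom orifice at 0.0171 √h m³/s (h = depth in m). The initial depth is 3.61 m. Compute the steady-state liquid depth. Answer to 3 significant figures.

A dh/dt = Q_in − 0.0171 √h. Steady state requires inflow = outflow:
Q_in = 0.0171 √h_ss ⇒ √h_ss = 0.0272/0.0171 = 1.5906.
h_ss = 1.5906² = 2.5301 m. (Since h₀ = 3.61 m > h_ss, the level will fall toward this value.)

2.53 m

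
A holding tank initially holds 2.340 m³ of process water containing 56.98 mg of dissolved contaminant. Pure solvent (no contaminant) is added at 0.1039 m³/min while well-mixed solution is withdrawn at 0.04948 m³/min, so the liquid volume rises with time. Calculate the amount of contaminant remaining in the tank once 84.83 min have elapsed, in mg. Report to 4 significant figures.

Let m(t) be the amount of contaminant. Volume: V(t) = V₀ + (Q_in − Q_out) t = 2.340 + 0.0544200 t; V(84.83) = 6.95645 m³.
No contaminant enters, so dm/dt = −Q_out · (m/V).
Separate: dm/m = −Q_out dt/V(t) ⇒ ln(m/m₀) = −(Q_out/(Q_in−Q_out)) ln(V/V₀).
m = m₀ (V₀/V)^(Q_out/(Q_in−Q_out)) = 56.98 × (2.340/6.95645)^(0.909225) = 21.1594 mg.

21.16 mg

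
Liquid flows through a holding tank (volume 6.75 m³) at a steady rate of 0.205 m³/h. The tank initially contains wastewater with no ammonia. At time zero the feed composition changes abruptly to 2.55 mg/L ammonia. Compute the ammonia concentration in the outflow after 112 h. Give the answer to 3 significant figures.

Mass balance on the solute (V constant): V dC/dt = Q(C_in − C).
Rewrite as dC/dt + C/τ = C_in/τ, τ = V/Q = 32.927 h.
Integrating: C(t) = C_in + (C₀ − C_in) e^(−t/τ).
C(112) = 2.55 + (0 − 2.55)·e^(−112/32.927) = 2.55 + (-2.5500)·0.033324 = 2.4650 mg/L.

2.47 mg/L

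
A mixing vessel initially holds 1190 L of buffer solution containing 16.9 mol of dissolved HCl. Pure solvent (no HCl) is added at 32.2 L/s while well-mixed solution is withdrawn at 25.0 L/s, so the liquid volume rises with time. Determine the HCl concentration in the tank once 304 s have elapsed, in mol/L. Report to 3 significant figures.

Total volume: dV/dt = Q_in − Q_out = 7.2000 L/s, so V(t) = 1190 + 7.2000 t and V(304) = 3378.8 L.
No HCl enters, so dm/dt = −Q_out · (m/V).
dm/m = −Q_out dt/(V₀ + 7.2000 t); integrating gives ln(m/m₀) = −(Q_out/(Q_in−Q_out)) ln(V/V₀).
m = m₀ (V₀/V)^(Q_out/(Q_in−Q_out)) = 16.9 × (1190/3378.8)^(3.4722) = 0.45105 mol.
C = m/V = 0.45105/3378.8 = 0.00013349 mol/L.

0.000133 mol/L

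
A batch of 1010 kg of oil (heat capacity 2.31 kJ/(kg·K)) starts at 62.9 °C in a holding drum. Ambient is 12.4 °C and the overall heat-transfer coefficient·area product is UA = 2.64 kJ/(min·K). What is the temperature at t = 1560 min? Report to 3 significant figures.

Lumped-capacitance energy balance: M c_p dT/dt = UA(T_amb − T).
dT/dt = (T_ss − T)/τ with T_ss = T_amb = 12.400 °C, τ = M c_p/UA = 1010·2.31/2.64 = 883.75 min.
This is linear first-order; T(t) = T_ss + (T₀ − T_ss) e^(−t/τ).
T(1560) = 12.400 + (50.500)·0.17115 = 21.043 °C.

21.0 °C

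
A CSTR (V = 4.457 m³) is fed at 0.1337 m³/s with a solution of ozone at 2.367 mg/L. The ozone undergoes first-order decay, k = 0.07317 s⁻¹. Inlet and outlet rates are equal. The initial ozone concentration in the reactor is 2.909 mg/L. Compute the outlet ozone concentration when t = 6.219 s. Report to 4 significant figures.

Accumulation = in − out − consumed: V dC/dt = Q C_in − Q C − k V C.
dC/dt = (Q/V) C_in − (Q/V + k) C; effective rate a = Q/V + k = 0.0299978 + 0.07317 = 0.103168 s⁻¹.
C_ss = Q C_in/(Q + kV) = 0.688245 mg/L; C(t) = C_ss + (C₀ − C_ss) e^(−a t).
C(6.219) = 0.688245 + (2.22076)·e^(−0.103168·6.219) = 0.688245 + (2.22076)·0.526449 = 1.85736 mg/L.

1.857 mg/L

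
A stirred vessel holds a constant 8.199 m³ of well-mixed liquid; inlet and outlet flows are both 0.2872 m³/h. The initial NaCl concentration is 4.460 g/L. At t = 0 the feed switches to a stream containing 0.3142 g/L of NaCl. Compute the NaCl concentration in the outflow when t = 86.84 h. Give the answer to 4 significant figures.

Mass balance on the solute (V constant): V dC/dt = Q(C_in − C).
Time constant τ = V/Q = 8.199/0.2872 = 28.5481 h.
This is linear first-order; C(t) = C_in + (C₀ − C_in) e^(−t/τ).
C(86.84) = 0.3142 + (4.460 − 0.3142)·e^(−86.84/28.5481) = 0.3142 + (4.14580)·0.0477446 = 0.512140 g/L.

0.5121 g/L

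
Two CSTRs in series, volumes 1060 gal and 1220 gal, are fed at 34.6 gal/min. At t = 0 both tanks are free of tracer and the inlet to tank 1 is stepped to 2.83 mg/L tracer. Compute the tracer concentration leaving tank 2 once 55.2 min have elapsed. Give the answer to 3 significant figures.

Time constants: τᵢ = Vᵢ/Q for each well-mixed tank.
τ₁ = 1060/34.6 = 30.636 min; τ₂ = 1220/34.6 = 35.260 min.
Tank 1: C₁ = C_in(1 − e^(−t/τ₁)). Tank 2 (τ₁ ≠ τ₂): C₂ = C_in[1 − (τ₁ e^(−t/τ₁) − τ₂ e^(−t/τ₂))/(τ₁ − τ₂)].
At t = 55.2: e^(−t/τ₁) = 0.16500, e^(−t/τ₂) = 0.20898.
C₂ = 2.83·[1 − (30.636·0.16500 − 35.260·0.20898)/(-4.6243)] = 2.83·0.49964 = 1.4140 mg/L.

1.41 mg/L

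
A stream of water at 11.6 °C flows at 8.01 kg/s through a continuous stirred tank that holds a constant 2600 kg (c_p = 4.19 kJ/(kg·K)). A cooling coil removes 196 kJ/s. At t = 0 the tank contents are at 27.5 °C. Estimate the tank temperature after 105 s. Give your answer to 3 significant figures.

21.5 °C

M c_p dT/dt = ṁ c_p (T_in − T) − Q̇.
Rearrange: dT/dt = (T_ss − T)/τ with τ = M/ṁ = 324.59 s and T_ss = T_in − Q̇/(ṁ c_p) = 5.7600 °C.
This is linear first-order; T(t) = T_ss + (T₀ − T_ss) e^(−t/τ).
T(105) = 5.7600 + (21.740)·e^(−105/324.59) = 5.7600 + (21.740)·0.72363 = 21.492 °C.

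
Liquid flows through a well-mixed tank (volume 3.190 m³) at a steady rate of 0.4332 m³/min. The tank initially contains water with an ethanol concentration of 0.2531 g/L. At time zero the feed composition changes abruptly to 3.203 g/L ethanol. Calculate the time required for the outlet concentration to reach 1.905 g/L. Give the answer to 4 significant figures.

Species balance: V dC/dt = Q(C_in − C) ⇒ τ = V/Q = 7.36380 min.
C(t) = C_in + (C₀ − C_in) e^(−t/τ). Set C = 1.905 and solve for t:
e^(−t/τ) = (C − C_in)/(C₀ − C_in) = (1.905 − 3.203)/(0.2531 − 3.203) = 0.440015
t = −τ ln(…) = 7.36380 × 0.820947 = 6.04529 min.

6.045 min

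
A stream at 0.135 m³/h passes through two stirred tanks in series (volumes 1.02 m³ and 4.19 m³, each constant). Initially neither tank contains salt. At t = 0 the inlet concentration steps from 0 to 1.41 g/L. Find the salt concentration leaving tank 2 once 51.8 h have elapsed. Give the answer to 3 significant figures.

Time constants: τᵢ = Vᵢ/Q for each well-mixed tank.
τ₁ = 1.02/0.135 = 7.5556 h; τ₂ = 4.19/0.135 = 31.037 h.
Solving the cascade with C₁(0)=C₂(0)=0 gives C₂(t) = C_in[1 − (τ₁ e^(−t/τ₁) − τ₂ e^(−t/τ₂))/(τ₁ − τ₂)].
At t = 51.8: e^(−t/τ₁) = 0.0010532, e^(−t/τ₂) = 0.18844.
C₂ = 1.41·[1 − (7.5556·0.0010532 − 31.037·0.18844)/(-23.481)] = 1.41·0.75126 = 1.0593 g/L.

1.06 g/L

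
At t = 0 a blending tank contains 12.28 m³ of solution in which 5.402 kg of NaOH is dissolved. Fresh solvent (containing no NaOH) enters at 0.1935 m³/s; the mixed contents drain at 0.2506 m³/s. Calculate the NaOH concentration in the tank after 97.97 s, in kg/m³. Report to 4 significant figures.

0.05605 kg/m³

Total volume: dV/dt = Q_in − Q_out = -0.0571000 m³/s, so V(t) = 12.28 − 0.0571000 t and V(97.97) = 6.68591 m³.
Species balance (pure solvent in): dm/dt = −Q_out · m/V(t).
dm/m = −Q_out dt/(V₀ − 0.0571000 t); integrating gives ln(m/m₀) = −(Q_out/(Q_in−Q_out)) ln(V/V₀).
m = m₀ (V₀/V)^(Q_out/(Q_in−Q_out)) = 5.402 × (12.28/6.68591)^(-4.38879) = 0.374756 kg.
C = m/V = 0.374756/6.68591 = 0.0560516 kg/m³.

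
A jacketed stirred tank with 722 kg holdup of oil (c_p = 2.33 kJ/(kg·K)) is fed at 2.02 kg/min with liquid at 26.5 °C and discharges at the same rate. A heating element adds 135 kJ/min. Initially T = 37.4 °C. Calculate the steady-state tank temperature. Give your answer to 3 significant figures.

First-law balance (no shaft work): M c_p dT/dt = ṁ c_p (T_in − T) + 135.
At steady state dT/dt = 0 ⇒ T_ss = T_in + Q̇/(ṁ c_p) = 26.5 + 135/(2.02·2.33) = 55.183 °C.

55.2 °C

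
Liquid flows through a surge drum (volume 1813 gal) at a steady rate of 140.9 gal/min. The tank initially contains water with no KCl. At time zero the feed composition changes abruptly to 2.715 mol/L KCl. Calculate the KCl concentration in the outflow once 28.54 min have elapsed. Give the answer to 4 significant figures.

2.420 mol/L

Unsteady species balance (constant V, well mixed): V dC/dt = Q(C_in − C).
Time constant τ = V/Q = 1813/140.9 = 12.8673 min.
Integrating: C(t) = C_in + (C₀ − C_in) e^(−t/τ).
C(28.54) = 2.715 + (0 − 2.715)·e^(−28.54/12.8673) = 2.715 + (-2.71500)·0.108823 = 2.41954 mol/L.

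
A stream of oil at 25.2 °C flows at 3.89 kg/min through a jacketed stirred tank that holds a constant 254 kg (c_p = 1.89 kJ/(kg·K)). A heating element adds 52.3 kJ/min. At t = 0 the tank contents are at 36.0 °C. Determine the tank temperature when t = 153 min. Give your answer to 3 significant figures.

32.7 °C

Heat balance on the well-mixed liquid: M c_p dT/dt = ṁ c_p (T_in − T) + 52.3.
τ = M/ṁ = 65.296 min; T_ss = T_in + Q̇/(ṁ c_p) = 25.2 + 52.3/(3.89·1.89) = 32.314 °C.
This is linear first-order; T(t) = T_ss + (T₀ − T_ss) e^(−t/τ).
T(153) = 32.314 + (3.6864)·e^(−153/65.296) = 32.314 + (3.6864)·0.096021 = 32.668 °C.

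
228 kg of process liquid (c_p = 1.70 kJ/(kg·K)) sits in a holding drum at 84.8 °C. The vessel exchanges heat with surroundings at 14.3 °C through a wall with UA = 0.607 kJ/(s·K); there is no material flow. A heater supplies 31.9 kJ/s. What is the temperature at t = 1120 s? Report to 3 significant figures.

M c_p dT/dt = −UA(T − T_amb) + Q̇.
dT/dt = (T_ss − T)/τ with T_ss = T_amb + Q̇/UA = 14.3 + 31.9/0.607 = 66.854 °C, τ = M c_p/UA = 228·1.70/0.607 = 638.55 s.
Integrating: T(t) = T_ss + (T₀ − T_ss) e^(−t/τ).
T(1120) = 66.854 + (17.946)·0.17308 = 69.960 °C.

70.0 °C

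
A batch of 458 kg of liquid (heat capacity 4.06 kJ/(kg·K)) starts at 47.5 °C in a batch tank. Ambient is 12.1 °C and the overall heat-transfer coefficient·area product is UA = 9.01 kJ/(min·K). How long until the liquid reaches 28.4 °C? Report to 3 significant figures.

160 min

M c_p dT/dt = −UA(T − T_amb).
τ = M c_p/UA = 206.38 min; T_ss = T_amb = 12.100 °C.
T(t) = T_ss + (T₀ − T_ss)e^(−t/τ); set T = 28.4:
t = −τ ln[(T − T_ss)/(T₀ − T_ss)] = −206.38 · ln(0.46045) = 160.06 min.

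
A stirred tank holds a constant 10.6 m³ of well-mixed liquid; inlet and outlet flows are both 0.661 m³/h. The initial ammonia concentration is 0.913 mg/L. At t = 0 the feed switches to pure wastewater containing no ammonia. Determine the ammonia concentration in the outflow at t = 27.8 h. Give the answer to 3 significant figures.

Accumulation = in − out for the solute gives V dC/dt = Q(C_in − C).
Rewrite as dC/dt + C/τ = C_in/τ, τ = V/Q = 16.036 h.
This is linear first-order; C(t) = C_in + (C₀ − C_in) e^(−t/τ).
C(27.8) = 0 + (0.913 − 0)·e^(−27.8/16.036) = 0 + (0.91300)·0.17665 = 0.16128 mg/L.

0.161 mg/L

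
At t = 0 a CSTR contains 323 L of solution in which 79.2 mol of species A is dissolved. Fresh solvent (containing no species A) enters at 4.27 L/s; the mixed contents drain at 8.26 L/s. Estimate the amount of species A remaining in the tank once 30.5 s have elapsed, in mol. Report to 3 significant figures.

Total volume: dV/dt = Q_in − Q_out = -3.9900 L/s, so V(t) = 323 − 3.9900 t and V(30.5) = 201.31 L.
Species balance (pure solvent in): dm/dt = −Q_out · m/V(t).
Separate: dm/m = −Q_out dt/V(t) ⇒ ln(m/m₀) = −(Q_out/(Q_in−Q_out)) ln(V/V₀).
m = m₀ (V₀/V)^(Q_out/(Q_in−Q_out)) = 79.2 × (323/201.31)^(-2.0702) = 29.759 mol.

29.8 mol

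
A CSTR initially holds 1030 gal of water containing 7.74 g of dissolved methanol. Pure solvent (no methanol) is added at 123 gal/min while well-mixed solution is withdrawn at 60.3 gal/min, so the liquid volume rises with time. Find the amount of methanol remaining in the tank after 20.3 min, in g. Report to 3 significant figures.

3.57 g

Let m(t) be the amount of methanol. Volume: V(t) = V₀ + (Q_in − Q_out) t = 1030 + 62.700 t; V(20.3) = 2302.8 gal.
Solute balance: dm/dt = 0 − Q_out C = −Q_out m/V(t).
dm/m = −Q_out dt/(V₀ + 62.700 t); integrating gives ln(m/m₀) = −(Q_out/(Q_in−Q_out)) ln(V/V₀).
m = m₀ (V₀/V)^(Q_out/(Q_in−Q_out)) = 7.74 × (1030/2302.8)^(0.96172) = 3.5702 g.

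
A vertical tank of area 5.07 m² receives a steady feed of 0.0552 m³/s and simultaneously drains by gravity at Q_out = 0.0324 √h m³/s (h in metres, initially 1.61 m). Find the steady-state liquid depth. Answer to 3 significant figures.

2.90 m

A dh/dt = Q_in − 0.0324 √h. Steady state requires inflow = outflow:
Q_in = 0.0324 √h_ss ⇒ √h_ss = 0.0552/0.0324 = 1.7037.
h_ss = 1.7037² = 2.9026 m. (Since h₀ = 1.61 m < h_ss, the level will rise toward this value.)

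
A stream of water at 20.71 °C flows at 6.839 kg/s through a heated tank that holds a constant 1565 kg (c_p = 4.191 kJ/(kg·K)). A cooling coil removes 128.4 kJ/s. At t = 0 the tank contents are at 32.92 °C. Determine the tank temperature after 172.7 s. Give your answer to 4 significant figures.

M c_p dT/dt = ṁ c_p (T_in − T) − Q̇.
Rearrange: dT/dt = (T_ss − T)/τ with τ = M/ṁ = 228.835 s and T_ss = T_in − Q̇/(ṁ c_p) = 16.2302 °C.
Solution: T(t) = T_ss + (T₀ − T_ss) e^(−t/τ).
T(172.7) = 16.2302 + (16.6898)·e^(−172.7/228.835) = 16.2302 + (16.6898)·0.470155 = 24.0770 °C.

24.08 °C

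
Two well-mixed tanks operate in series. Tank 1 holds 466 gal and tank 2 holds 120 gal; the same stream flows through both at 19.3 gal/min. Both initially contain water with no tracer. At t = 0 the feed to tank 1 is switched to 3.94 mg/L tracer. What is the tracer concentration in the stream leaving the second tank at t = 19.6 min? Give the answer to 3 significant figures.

1.64 mg/L

Time constants: τᵢ = Vᵢ/Q for each well-mixed tank.
τ₁ = 466/19.3 = 24.145 min; τ₂ = 120/19.3 = 6.2176 min.
Solving the cascade with C₁(0)=C₂(0)=0 gives C₂(t) = C_in[1 − (τ₁ e^(−t/τ₁) − τ₂ e^(−t/τ₂))/(τ₁ − τ₂)].
At t = 19.6: e^(−t/τ₁) = 0.44408, e^(−t/τ₂) = 0.042752.
C₂ = 3.94·[1 − (24.145·0.44408 − 6.2176·0.042752)/(17.927)] = 3.94·0.41674 = 1.6419 mg/L.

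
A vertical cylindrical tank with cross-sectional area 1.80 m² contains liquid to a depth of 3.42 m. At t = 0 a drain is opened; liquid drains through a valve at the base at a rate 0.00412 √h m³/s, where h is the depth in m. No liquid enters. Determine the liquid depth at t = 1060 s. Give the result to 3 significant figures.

Unsteady balance on liquid volume: A dh/dt = −0.00412 √h.
∫ h^(−1/2) dh = −(0.00412/A) ∫ dt, giving 2√h = 2√h₀ − (0.00412/A) t.
√h = √3.42 − 0.00412·1060/(2·1.80) = 1.8493 − 1.2131 = 0.63621.
h = 0.63621² = 0.40477 m.

0.405 m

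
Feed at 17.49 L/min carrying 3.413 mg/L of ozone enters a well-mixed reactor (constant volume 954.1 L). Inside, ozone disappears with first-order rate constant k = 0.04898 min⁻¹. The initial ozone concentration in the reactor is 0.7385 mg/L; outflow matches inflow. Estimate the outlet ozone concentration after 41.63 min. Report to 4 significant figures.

Accumulation = in − out − consumed: V dC/dt = Q C_in − Q C − k V C.
This is linear with rate a = Q/V + k = 0.0673114 min⁻¹.
C_ss = Q C_in/(Q + kV) = 0.929487 mg/L; C(t) = C_ss + (C₀ − C_ss) e^(−a t).
C(41.63) = 0.929487 + (-0.190987)·e^(−0.0673114·41.63) = 0.929487 + (-0.190987)·0.0606780 = 0.917899 mg/L.

0.9179 mg/L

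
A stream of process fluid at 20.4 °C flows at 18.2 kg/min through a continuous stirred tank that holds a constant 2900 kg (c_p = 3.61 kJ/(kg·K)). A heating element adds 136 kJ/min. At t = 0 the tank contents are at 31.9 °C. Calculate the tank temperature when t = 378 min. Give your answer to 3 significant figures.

23.3 °C

M c_p dT/dt = ṁ c_p (T_in − T) + Q̇.
τ = M/ṁ = 159.34 min; T_ss = T_in + Q̇/(ṁ c_p) = 20.4 + 136/(18.2·3.61) = 22.470 °C.
This is linear first-order; T(t) = T_ss + (T₀ − T_ss) e^(−t/τ).
T(378) = 22.470 + (9.4300)·e^(−378/159.34) = 22.470 + (9.4300)·0.093268 = 23.349 °C.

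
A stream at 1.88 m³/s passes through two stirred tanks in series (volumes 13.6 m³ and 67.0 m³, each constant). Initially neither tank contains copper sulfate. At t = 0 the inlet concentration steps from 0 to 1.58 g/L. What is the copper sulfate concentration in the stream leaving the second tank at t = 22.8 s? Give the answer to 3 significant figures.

Time constants: τᵢ = Vᵢ/Q for each well-mixed tank.
τ₁ = 13.6/1.88 = 7.2340 s; τ₂ = 67.0/1.88 = 35.638 s.
Tank 1: C₁ = C_in(1 − e^(−t/τ₁)). Tank 2 (τ₁ ≠ τ₂): C₂ = C_in[1 − (τ₁ e^(−t/τ₁) − τ₂ e^(−t/τ₂))/(τ₁ − τ₂)].
At t = 22.8: e^(−t/τ₁) = 0.042777, e^(−t/τ₂) = 0.52742.
C₂ = 1.58·[1 − (7.2340·0.042777 − 35.638·0.52742)/(-28.404)] = 1.58·0.34915 = 0.55166 g/L.

0.552 g/L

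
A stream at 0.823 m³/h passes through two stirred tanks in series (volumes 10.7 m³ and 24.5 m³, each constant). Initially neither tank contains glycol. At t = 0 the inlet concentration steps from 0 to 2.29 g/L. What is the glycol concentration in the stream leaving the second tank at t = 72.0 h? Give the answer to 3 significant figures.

Species balance on tank i: dCᵢ/dt = (Cᵢ₋₁ − Cᵢ)/τᵢ with τᵢ = Vᵢ/Q.
τ₁ = 10.7/0.823 = 13.001 h; τ₂ = 24.5/0.823 = 29.769 h.
Solving the cascade with C₁(0)=C₂(0)=0 gives C₂(t) = C_in[1 − (τ₁ e^(−t/τ₁) − τ₂ e^(−t/τ₂))/(τ₁ − τ₂)].
At t = 72.0: e^(−t/τ₁) = 0.0039346, e^(−t/τ₂) = 0.089045.
C₂ = 2.29·[1 − (13.001·0.0039346 − 29.769·0.089045)/(-16.768)] = 2.29·0.84496 = 1.9350 g/L.

1.93 g/L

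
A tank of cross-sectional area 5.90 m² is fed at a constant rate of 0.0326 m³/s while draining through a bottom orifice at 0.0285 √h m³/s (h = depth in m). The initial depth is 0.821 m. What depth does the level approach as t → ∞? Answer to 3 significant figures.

1.31 m

Level balance: A dh/dt = 0.0326 − 0.0285 √h. Setting dh/dt = 0:
Q_in = 0.0285 √h_ss ⇒ √h_ss = 0.0326/0.0285 = 1.1439.
h_ss = 1.1439² = 1.3084 m. (Since h₀ = 0.821 m < h_ss, the level will rise toward this value.)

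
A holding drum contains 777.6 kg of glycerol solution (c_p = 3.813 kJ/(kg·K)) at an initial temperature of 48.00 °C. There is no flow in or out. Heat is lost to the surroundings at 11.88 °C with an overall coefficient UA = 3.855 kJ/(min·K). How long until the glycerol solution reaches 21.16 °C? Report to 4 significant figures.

1045 min

First-law balance (no shaft work): M c_p dT/dt = −UA(T − T_amb).
τ = M c_p/UA = 769.128 min; T_ss = T_amb = 11.8800 °C.
T(t) = T_ss + (T₀ − T_ss)e^(−t/τ); set T = 21.16:
t = −τ ln[(T − T_ss)/(T₀ − T_ss)] = −769.128 · ln(0.256921) = 1045.23 min.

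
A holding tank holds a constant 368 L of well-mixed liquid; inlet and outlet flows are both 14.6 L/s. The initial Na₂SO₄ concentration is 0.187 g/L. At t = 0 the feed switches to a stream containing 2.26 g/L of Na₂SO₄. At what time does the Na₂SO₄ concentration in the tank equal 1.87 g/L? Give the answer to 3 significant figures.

42.1 s

Transient balance on the dissolved component: V dC/dt = Q(C_in − C), so τ = V/Q = 25.205 s.
C(t) = C_in + (C₀ − C_in) e^(−t/τ). Set C = 1.87 and solve for t:
e^(−t/τ) = (C − C_in)/(C₀ − C_in) = (1.87 − 2.26)/(0.187 − 2.26) = 0.18813
t = −τ ln(…) = 25.205 × 1.6706 = 42.108 s.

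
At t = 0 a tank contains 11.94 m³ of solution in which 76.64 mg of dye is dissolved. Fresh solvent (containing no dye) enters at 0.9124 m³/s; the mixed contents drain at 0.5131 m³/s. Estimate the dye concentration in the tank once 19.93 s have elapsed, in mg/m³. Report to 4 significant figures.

Total volume: dV/dt = Q_in − Q_out = 0.399300 m³/s, so V(t) = 11.94 + 0.399300 t and V(19.93) = 19.8980 m³.
No dye enters, so dm/dt = −Q_out · (m/V).
Separate: dm/m = −Q_out dt/V(t) ⇒ ln(m/m₀) = −(Q_out/(Q_in−Q_out)) ln(V/V₀).
m = m₀ (V₀/V)^(Q_out/(Q_in−Q_out)) = 76.64 × (11.94/19.8980)^(1.28500) = 39.7589 mg.
C = m/V = 39.7589/19.8980 = 1.99813 mg/m³.

1.998 mg/m³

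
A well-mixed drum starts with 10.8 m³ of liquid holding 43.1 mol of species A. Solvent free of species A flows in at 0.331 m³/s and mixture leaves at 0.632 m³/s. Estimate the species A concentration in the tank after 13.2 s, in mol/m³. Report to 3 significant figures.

Total volume: dV/dt = Q_in − Q_out = -0.30100 m³/s, so V(t) = 10.8 − 0.30100 t and V(13.2) = 6.8268 m³.
Solute balance: dm/dt = 0 − Q_out C = −Q_out m/V(t).
dm/m = −Q_out dt/(V₀ − 0.30100 t); integrating gives ln(m/m₀) = −(Q_out/(Q_in−Q_out)) ln(V/V₀).
m = m₀ (V₀/V)^(Q_out/(Q_in−Q_out)) = 43.1 × (10.8/6.8268)^(-2.0997) = 16.452 mol.
C = m/V = 16.452/6.8268 = 2.4099 mol/m³.

2.41 mol/m³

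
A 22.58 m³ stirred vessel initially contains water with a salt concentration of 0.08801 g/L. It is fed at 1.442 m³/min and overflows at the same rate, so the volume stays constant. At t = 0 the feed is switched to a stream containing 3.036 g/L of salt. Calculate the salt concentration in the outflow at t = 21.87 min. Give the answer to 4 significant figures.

2.307 g/L

Transient balance on the dissolved component: V dC/dt = Q(C_in − C).
So dC/dt = (C_in − C)/τ with τ = V/Q = 22.58/1.442 = 15.6588 min.
This is linear first-order; C(t) = C_in + (C₀ − C_in) e^(−t/τ).
C(21.87) = 3.036 + (0.08801 − 3.036)·e^(−21.87/15.6588) = 3.036 + (-2.94799)·0.247422 = 2.30660 g/L.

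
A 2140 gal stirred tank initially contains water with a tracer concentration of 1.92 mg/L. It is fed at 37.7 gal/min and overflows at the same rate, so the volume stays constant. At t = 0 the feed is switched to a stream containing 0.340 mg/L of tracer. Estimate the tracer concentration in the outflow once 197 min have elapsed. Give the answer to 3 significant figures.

Unsteady species balance (constant V, well mixed): V dC/dt = Q(C_in − C).
Rewrite as dC/dt + C/τ = C_in/τ, τ = V/Q = 56.764 min.
Integrating: C(t) = C_in + (C₀ − C_in) e^(−t/τ).
C(197) = 0.340 + (1.92 − 0.340)·e^(−197/56.764) = 0.340 + (1.5800)·0.031101 = 0.38914 mg/L.

0.389 mg/L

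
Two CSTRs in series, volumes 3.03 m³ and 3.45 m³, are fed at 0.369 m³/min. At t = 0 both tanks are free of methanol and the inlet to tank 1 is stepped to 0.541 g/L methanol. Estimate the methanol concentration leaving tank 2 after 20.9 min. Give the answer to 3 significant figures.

0.372 g/L

Each tank obeys Vᵢ dCᵢ/dt = Q(Cᵢ₋₁ − Cᵢ), so τᵢ = Vᵢ/Q.
τ₁ = 3.03/0.369 = 8.2114 min; τ₂ = 3.45/0.369 = 9.3496 min.
Solving the cascade with C₁(0)=C₂(0)=0 gives C₂(t) = C_in[1 − (τ₁ e^(−t/τ₁) − τ₂ e^(−t/τ₂))/(τ₁ − τ₂)].
At t = 20.9: e^(−t/τ₁) = 0.078454, e^(−t/τ₂) = 0.10695.
C₂ = 0.541·[1 − (8.2114·0.078454 − 9.3496·0.10695)/(-1.1382)] = 0.541·0.68747 = 0.37192 g/L.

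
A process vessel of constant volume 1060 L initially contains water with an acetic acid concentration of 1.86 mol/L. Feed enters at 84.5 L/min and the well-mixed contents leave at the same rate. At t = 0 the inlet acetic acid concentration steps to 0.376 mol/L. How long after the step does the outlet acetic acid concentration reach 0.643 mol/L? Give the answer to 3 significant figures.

Accumulation = in − out for the solute gives V dC/dt = Q(C_in − C), so τ = V/Q = 12.544 min.
C(t) = C_in + (C₀ − C_in) e^(−t/τ). Set C = 0.643 and solve for t:
e^(−t/τ) = (C − C_in)/(C₀ − C_in) = (0.643 − 0.376)/(1.86 − 0.376) = 0.17992
t = −τ ln(…) = 12.544 × 1.7152 = 21.517 min.

21.5 min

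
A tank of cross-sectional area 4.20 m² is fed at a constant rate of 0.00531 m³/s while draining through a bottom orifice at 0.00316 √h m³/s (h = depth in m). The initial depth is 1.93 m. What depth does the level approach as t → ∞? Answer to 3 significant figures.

2.82 m

A dh/dt = Q_in − 0.00316 √h. Steady state requires inflow = outflow:
Q_in = 0.00316 √h_ss ⇒ √h_ss = 0.00531/0.00316 = 1.6804.
h_ss = 1.6804² = 2.8237 m. (Since h₀ = 1.93 m < h_ss, the level will rise toward this value.)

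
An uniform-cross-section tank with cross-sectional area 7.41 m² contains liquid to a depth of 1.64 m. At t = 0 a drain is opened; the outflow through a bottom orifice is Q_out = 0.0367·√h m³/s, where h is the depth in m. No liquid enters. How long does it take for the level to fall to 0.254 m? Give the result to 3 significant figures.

314 s

With no inflow, A dh/dt = −0.0367 √h.
∫ h^(−1/2) dh = −(0.0367/A) ∫ dt, giving 2√h = 2√h₀ − (0.0367/A) t.
t = 2A(√h₀ − √h)/0.0367 = 2·7.41·(√1.64 − √0.254)/0.0367
  = 14.820 × (1.2806 − 0.50398) / 0.0367 = 313.62 s.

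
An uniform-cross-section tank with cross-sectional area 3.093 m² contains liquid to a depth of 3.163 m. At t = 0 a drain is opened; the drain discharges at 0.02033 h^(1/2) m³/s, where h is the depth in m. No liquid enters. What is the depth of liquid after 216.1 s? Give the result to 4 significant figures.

1.141 m

A dh/dt = −Q_out = −0.02033 √h.
Separate and integrate: 2(√h − √h₀) = −(0.02033/A) t.
√h = √3.163 − 0.02033·216.1/(2·3.093) = 1.77848 − 0.710203 = 1.06828.
h = 1.06828² = 1.14122 m.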